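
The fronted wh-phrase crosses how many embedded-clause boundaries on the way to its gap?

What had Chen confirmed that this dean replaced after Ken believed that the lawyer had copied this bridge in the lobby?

"what" is extracted from the object of "replaced".
Boundaries crossed, outermost first: [that] — 1 in total.

1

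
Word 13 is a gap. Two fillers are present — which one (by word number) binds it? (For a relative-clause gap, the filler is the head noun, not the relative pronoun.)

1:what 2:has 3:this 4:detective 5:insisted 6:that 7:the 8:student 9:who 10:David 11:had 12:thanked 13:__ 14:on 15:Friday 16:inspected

The marked gap is inside the relative clause, the direct object of "thanked".
Its filler is the head noun "student" (via "who"), at word 8.
(The other dependency links word 1 to a gap after word 16.)

8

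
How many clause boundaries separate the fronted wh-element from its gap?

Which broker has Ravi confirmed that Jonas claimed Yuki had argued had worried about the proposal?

3

"which broker" is extracted from the subject of "worried".
Boundaries crossed, outermost first: [that], [Ø], [Ø] — 3 in total.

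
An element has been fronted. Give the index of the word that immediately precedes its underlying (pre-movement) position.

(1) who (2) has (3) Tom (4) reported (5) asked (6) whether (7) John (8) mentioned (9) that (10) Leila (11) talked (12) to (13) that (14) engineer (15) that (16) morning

4

The displaced element is "who" (word 1).
It is linked across 1 clause boundary (Ø).
It functions as the subject of "asked", so the gap sits immediately after word 4 ("reported").
Base order: Tom has reported who asked whether John mentioned that Leila talked to that engineer that morning.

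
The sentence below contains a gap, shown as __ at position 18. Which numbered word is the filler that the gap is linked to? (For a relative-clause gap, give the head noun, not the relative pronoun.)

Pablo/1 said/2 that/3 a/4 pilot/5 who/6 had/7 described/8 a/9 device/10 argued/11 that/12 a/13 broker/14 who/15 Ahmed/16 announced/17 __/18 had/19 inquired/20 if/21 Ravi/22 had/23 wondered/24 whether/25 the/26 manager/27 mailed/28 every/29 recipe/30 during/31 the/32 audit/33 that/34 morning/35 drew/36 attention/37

14

The gap at 18 is the subject of "inquired", inside a relative clause.
The relative pronoun is "who" (word 15); it is bound by the head noun immediately before it.
Its filler is the head noun "broker", at word 14.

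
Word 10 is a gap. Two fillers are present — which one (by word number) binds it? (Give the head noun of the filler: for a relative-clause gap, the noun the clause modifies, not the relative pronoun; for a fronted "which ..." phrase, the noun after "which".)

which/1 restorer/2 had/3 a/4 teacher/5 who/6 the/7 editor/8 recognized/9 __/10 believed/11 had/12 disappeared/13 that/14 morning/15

5

The marked gap is inside the relative clause, the direct object of "recognized".
Its filler is the head noun "teacher" (via "who"), at word 5.
(The other dependency links word 2 to a gap after word 11.)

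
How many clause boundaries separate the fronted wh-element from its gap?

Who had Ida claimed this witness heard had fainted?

2

"who" is extracted from the subject of "fainted".
Boundaries crossed, outermost first: [Ø], [Ø] — 2 in total.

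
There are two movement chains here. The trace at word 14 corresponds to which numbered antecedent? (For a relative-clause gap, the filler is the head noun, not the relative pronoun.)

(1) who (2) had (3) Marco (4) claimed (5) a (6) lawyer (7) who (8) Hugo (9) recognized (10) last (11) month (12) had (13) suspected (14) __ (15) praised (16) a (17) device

1

The marked gap is the subject of "praised".
Its filler is the fronted wh-phrase "who", at word 1.
(The other dependency links word 6 to a gap after word 9.)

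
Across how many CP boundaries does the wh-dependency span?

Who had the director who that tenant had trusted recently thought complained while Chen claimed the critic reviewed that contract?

"who" is extracted from the subject of "complained".
Boundaries crossed, outermost first: [Ø] — 1 in total.

1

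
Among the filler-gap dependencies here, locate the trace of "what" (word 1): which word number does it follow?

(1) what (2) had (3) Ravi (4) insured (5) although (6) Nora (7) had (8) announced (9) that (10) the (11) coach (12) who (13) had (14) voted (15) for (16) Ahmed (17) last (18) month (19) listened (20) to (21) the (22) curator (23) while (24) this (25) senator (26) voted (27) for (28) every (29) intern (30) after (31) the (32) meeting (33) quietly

The displaced element is "what" (word 1).
It functions as the direct object of "insured", so the gap sits immediately after word 4 ("insured").
Base order: Ravi had insured what although Nora had announced that the coach who had voted for Ahmed last month listened to the curator while this senator voted for every intern after the meeting quietly.

4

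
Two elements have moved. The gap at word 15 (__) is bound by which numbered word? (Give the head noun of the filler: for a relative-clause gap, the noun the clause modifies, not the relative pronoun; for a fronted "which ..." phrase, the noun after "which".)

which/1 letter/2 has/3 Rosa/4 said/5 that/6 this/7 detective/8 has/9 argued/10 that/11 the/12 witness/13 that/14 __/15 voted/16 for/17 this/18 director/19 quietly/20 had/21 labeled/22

13

The marked gap is inside the relative clause, the subject of "voted".
Its filler is the head noun "witness" (via "that"), at word 13.
(The other dependency links word 2 to a gap after word 22.)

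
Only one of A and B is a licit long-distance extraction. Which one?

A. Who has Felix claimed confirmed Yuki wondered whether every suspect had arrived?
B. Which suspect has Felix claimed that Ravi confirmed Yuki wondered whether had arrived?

In B, the wh-phrase is extracted from inside a wh-island (introduced by "whether"), which blocks movement.
In A, the extraction path crosses only that-complement boundaries, which are transparent.
So A is grammatical.

A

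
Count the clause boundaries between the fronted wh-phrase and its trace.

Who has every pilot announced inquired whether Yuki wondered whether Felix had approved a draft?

"who" is extracted from the subject of "inquired".
Boundaries crossed, outermost first: [Ø] — 1 in total.

1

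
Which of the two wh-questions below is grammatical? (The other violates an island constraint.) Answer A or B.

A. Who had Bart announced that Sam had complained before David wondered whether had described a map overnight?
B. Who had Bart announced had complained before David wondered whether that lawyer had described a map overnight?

B

In A, the wh-phrase is extracted from inside an adjunct island (introduced by "before"), which blocks movement.
In B, the extraction path crosses only that-complement boundaries, which are transparent.
So B is grammatical.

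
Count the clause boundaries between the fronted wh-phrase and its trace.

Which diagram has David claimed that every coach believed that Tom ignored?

"which diagram" is extracted from the object of "ignored".
Boundaries crossed, outermost first: [that], [that] — 2 in total.

2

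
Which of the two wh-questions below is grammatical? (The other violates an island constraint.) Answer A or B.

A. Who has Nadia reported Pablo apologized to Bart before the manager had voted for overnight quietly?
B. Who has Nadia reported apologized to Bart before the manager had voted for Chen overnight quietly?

In A, the wh-phrase is extracted from inside an adjunct island (introduced by "before"), which blocks movement.
In B, the extraction path crosses only that-complement boundaries, which are transparent.
So B is grammatical.

B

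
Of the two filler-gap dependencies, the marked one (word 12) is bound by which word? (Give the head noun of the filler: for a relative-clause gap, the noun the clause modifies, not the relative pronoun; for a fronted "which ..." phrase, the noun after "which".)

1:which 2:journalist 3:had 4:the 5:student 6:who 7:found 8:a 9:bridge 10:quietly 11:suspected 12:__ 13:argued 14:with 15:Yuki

The marked gap is the subject of "argued".
Its filler is the fronted wh-phrase "which journalist", at word 2.
(The other dependency links word 5 to a gap after word 6.)

2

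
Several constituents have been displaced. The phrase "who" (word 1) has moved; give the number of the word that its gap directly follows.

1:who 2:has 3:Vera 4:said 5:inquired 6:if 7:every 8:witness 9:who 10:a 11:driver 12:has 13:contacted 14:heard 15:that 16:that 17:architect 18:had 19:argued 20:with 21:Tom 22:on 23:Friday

4

The displaced element is "who" (word 1).
It is linked across 1 clause boundary (Ø).
It functions as the subject of "inquired", so the gap sits immediately after word 4 ("said").
Base order: Vera has said who inquired if every witness who a driver has contacted heard that that architect had argued with Tom on Friday.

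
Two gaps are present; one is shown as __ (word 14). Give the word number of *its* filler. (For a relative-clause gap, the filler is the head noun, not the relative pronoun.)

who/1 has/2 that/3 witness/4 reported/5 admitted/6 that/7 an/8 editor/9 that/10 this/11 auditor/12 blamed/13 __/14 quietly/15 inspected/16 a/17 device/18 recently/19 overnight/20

9

The marked gap is inside the relative clause, the direct object of "blamed".
Its filler is the head noun "editor" (via "that"), at word 9.
(The other dependency links word 1 to a gap after word 5.)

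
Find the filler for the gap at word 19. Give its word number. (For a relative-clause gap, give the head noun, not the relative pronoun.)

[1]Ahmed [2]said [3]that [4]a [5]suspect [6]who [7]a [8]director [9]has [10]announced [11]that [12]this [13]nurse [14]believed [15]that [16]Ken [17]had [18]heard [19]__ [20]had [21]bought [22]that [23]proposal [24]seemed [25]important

5

The gap at 19 is the subject of "bought", inside a relative clause.
The relative pronoun is "who" (word 6); it is bound by the head noun immediately before it.
Its filler is the head noun "suspect", at word 5.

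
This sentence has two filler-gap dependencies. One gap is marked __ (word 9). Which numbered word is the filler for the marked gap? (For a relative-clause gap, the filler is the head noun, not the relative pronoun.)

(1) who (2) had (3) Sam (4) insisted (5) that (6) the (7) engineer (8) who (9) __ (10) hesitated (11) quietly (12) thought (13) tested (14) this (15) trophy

The marked gap is inside the relative clause, the subject of "hesitated".
Its filler is the head noun "engineer" (via "who"), at word 7.
(The other dependency links word 1 to a gap after word 12.)

7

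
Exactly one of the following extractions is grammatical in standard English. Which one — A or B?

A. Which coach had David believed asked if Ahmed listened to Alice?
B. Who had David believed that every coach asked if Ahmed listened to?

In B, the wh-phrase is extracted from inside a wh-island (introduced by "if"), which blocks movement.
In A, the extraction path crosses only that-complement boundaries, which are transparent.
So A is grammatical.

A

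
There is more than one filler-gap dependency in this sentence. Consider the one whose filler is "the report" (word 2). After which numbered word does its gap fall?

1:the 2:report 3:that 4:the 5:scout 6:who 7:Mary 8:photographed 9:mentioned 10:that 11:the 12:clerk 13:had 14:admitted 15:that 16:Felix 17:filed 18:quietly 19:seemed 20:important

17

The displaced element is "the report" (word 2).
It is linked across 2 clause boundaries (that → that).
It functions as the direct object of "filed", so the gap sits immediately after word 17 ("filed").
Base order: The scout who Mary photographed mentioned that the clerk had admitted that Felix filed the report quietly.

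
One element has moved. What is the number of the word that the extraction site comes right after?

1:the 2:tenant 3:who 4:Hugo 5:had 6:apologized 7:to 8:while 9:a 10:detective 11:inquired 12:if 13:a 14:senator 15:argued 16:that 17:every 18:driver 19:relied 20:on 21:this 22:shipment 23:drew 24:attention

The displaced element is "the tenant" (word 2).
It functions as the object of the preposition "to" of "apologized", so the gap sits immediately after word 7 ("to").
Base order: Hugo had apologized to the tenant while a detective inquired if a senator argued that every driver relied on this shipment.

7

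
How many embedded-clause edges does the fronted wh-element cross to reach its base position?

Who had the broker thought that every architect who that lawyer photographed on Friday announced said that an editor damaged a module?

"who" is extracted from the subject of "said".
Boundaries crossed, outermost first: [that], [Ø] — 2 in total.

2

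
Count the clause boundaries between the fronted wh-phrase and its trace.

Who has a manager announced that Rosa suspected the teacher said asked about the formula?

"who" is extracted from the subject of "asked".
Boundaries crossed, outermost first: [that], [Ø], [Ø] — 3 in total.

3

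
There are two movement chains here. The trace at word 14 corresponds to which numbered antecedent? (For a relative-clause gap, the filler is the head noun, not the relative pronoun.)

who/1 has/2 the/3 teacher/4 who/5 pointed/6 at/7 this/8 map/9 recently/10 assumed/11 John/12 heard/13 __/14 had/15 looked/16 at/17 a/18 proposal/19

The marked gap is the subject of "looked".
Its filler is the fronted wh-phrase "who", at word 1.
(The other dependency links word 4 to a gap after word 5.)

1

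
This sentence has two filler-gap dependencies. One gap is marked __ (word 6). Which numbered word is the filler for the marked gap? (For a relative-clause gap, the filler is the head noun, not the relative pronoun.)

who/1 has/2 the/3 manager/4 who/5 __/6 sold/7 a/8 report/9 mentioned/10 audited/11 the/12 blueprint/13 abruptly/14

The marked gap is inside the relative clause, the subject of "sold".
Its filler is the head noun "manager" (via "who"), at word 4.
(The other dependency links word 1 to a gap after word 10.)

4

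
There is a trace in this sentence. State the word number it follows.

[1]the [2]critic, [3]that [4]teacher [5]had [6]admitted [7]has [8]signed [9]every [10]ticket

6

The displaced element is "the critic" (word 2).
It is linked across 1 clause boundary (Ø).
It functions as the subject of "signed", so the gap sits immediately after word 6 ("admitted").
Base order: That teacher had admitted that the critic has signed every ticket.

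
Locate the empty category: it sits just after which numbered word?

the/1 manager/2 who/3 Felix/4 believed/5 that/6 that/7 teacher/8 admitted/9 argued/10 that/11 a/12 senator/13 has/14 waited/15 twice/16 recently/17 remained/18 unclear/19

The displaced element is "the manager" (word 2).
It is linked across 2 clause boundaries (that → Ø).
It functions as the subject of "argued", so the gap sits immediately after word 9 ("admitted").
Base order: Felix believed that that teacher admitted that the manager argued that a senator has waited twice recently.

9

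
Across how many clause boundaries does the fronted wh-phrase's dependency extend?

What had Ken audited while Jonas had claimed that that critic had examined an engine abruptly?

"what" originates inside the matrix clause — no clause boundary is crossed.

0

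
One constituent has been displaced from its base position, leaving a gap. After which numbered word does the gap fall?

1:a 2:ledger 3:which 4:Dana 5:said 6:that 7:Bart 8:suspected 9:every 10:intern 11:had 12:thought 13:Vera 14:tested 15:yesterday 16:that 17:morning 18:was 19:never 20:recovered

14

The displaced element is "a ledger" (word 2).
It is linked across 3 clause boundaries (that → Ø → Ø).
It functions as the direct object of "tested", so the gap sits immediately after word 14 ("tested").
Base order: Dana said that Bart suspected every intern had thought Vera tested a ledger yesterday that morning.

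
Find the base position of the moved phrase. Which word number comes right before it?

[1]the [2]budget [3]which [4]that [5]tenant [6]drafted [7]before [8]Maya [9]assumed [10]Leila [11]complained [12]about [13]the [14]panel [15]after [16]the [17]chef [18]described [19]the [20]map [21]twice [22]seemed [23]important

6

The displaced element is "the budget" (word 2).
It functions as the direct object of "drafted", so the gap sits immediately after word 6 ("drafted").
Base order: That tenant drafted the budget before Maya assumed Leila complained about the panel after the chef described the map twice.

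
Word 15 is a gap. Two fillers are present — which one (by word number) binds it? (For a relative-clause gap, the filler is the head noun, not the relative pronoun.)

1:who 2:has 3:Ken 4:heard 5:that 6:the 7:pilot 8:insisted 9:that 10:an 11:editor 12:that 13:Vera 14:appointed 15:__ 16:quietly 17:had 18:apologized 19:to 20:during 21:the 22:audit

The marked gap is inside the relative clause, the direct object of "appointed".
Its filler is the head noun "editor" (via "that"), at word 11.
(The other dependency links word 1 to a gap after word 19.)

11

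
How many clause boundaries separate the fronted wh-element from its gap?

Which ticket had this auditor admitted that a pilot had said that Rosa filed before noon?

"which ticket" is extracted from the object of "filed".
Boundaries crossed, outermost first: [that], [that] — 2 in total.

2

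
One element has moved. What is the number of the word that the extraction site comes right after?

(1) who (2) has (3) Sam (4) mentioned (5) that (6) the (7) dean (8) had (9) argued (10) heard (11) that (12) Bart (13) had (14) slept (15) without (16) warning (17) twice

The displaced element is "who" (word 1).
It is linked across 2 clause boundaries (that → Ø).
It functions as the subject of "heard", so the gap sits immediately after word 9 ("argued").
Base order: Sam has mentioned that the dean had argued that who heard that Bart had slept without warning twice.

9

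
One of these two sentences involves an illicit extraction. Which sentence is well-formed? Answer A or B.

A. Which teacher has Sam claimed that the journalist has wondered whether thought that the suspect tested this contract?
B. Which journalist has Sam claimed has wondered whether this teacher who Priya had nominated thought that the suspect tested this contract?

In A, the wh-phrase is extracted from inside a wh-island (introduced by "whether"), which blocks movement.
In B, the extraction path crosses only that-complement boundaries, which are transparent.
So B is grammatical.

B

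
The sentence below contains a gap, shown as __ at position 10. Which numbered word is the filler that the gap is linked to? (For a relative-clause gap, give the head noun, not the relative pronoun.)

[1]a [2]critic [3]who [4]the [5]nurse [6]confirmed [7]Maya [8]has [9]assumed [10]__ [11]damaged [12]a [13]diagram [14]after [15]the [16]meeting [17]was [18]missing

2

The gap at 10 is the subject of "damaged", inside a relative clause.
The relative pronoun is "who" (word 3); it is bound by the head noun immediately before it.
Its filler is the head noun "critic", at word 2.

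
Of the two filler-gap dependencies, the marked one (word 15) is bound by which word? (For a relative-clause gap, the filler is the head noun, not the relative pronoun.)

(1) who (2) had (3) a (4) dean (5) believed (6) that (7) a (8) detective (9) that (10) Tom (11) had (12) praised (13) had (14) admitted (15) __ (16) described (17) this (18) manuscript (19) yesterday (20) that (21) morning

The marked gap is the subject of "described".
Its filler is the fronted wh-phrase "who", at word 1.
(The other dependency links word 8 to a gap after word 12.)

1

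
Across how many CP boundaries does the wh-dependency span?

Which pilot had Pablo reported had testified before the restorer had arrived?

"which pilot" is extracted from the subject of "testified".
Boundaries crossed, outermost first: [Ø] — 1 in total.

1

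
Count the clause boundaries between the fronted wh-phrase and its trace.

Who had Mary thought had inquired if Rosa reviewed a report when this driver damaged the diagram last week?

1

"who" is extracted from the subject of "inquired".
Boundaries crossed, outermost first: [Ø] — 1 in total.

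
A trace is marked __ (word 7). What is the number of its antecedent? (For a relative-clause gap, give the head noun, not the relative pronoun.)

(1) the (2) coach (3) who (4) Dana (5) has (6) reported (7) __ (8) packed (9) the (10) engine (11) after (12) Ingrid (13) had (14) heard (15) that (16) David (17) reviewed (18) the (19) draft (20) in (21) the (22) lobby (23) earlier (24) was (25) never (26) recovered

The gap at 7 is the subject of "packed", inside a relative clause.
The relative pronoun is "who" (word 3); it is bound by the head noun immediately before it.
Its filler is the head noun "coach", at word 2.

2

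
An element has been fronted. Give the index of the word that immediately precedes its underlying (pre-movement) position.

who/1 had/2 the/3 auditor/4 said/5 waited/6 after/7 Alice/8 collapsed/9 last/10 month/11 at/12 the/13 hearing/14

5

The displaced element is "who" (word 1).
It is linked across 1 clause boundary (Ø).
It functions as the subject of "waited", so the gap sits immediately after word 5 ("said").
Base order: The auditor had said who waited after Alice collapsed last month at the hearing.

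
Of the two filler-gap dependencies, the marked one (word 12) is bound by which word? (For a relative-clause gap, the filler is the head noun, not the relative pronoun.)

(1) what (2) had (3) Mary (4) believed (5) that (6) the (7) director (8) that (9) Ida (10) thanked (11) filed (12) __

1

The marked gap is the direct object of "filed".
Its filler is the fronted wh-phrase "what", at word 1.
(The other dependency links word 7 to a gap after word 10.)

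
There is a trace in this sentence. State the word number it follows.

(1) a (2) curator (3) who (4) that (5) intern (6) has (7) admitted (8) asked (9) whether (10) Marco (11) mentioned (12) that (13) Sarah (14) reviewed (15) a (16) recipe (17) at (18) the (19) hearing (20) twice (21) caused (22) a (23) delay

The displaced element is "a curator" (word 2).
It is linked across 1 clause boundary (Ø).
It functions as the subject of "asked", so the gap sits immediately after word 7 ("admitted").
Base order: That intern has admitted a curator asked whether Marco mentioned that Sarah reviewed a recipe at the hearing twice.

7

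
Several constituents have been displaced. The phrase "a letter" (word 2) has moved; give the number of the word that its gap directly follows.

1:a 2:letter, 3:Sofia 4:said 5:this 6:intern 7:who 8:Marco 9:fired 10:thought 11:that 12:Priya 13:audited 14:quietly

The displaced element is "a letter" (word 2).
It is linked across 2 clause boundaries (Ø → that).
It functions as the direct object of "audited", so the gap sits immediately after word 13 ("audited").
Base order: Sofia said this intern who Marco fired thought that Priya audited a letter quietly.

13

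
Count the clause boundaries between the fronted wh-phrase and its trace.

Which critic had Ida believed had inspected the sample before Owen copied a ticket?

"which critic" is extracted from the subject of "inspected".
Boundaries crossed, outermost first: [Ø] — 1 in total.

1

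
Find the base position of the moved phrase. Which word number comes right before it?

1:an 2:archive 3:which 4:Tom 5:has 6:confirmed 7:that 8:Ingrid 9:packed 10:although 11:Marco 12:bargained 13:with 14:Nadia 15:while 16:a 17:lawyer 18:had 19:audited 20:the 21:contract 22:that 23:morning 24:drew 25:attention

9

The displaced element is "an archive" (word 2).
It is linked across 1 clause boundary (that).
It functions as the direct object of "packed", so the gap sits immediately after word 9 ("packed").
Base order: Tom has confirmed that Ingrid packed an archive although Marco bargained with Nadia while a lawyer had audited the contract that morning.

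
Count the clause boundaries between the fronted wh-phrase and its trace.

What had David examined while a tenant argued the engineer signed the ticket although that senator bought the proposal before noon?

"what" originates inside the matrix clause — no clause boundary is crossed.

0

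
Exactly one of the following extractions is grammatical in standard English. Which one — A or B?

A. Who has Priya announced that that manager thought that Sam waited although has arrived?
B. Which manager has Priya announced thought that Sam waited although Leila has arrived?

In A, the wh-phrase is extracted from inside an adjunct island (introduced by "although"), which blocks movement.
In B, the extraction path crosses only that-complement boundaries, which are transparent.
So B is grammatical.

B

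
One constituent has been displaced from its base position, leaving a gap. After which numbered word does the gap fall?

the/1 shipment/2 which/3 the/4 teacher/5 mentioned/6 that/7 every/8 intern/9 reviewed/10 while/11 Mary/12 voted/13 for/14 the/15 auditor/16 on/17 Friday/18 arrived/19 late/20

The displaced element is "the shipment" (word 2).
It is linked across 1 clause boundary (that).
It functions as the direct object of "reviewed", so the gap sits immediately after word 10 ("reviewed").
Base order: The teacher mentioned that every intern reviewed the shipment while Mary voted for the auditor on Friday.

10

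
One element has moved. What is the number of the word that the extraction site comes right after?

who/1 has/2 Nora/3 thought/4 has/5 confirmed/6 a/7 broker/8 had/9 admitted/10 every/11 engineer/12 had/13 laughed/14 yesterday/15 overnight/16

The displaced element is "who" (word 1).
It is linked across 1 clause boundary (Ø).
It functions as the subject of "confirmed", so the gap sits immediately after word 4 ("thought").
Base order: Nora has thought that who has confirmed a broker had admitted every engineer had laughed yesterday overnight.

4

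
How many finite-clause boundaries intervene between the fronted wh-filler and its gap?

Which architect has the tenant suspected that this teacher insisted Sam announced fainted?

"which architect" is extracted from the subject of "fainted".
Boundaries crossed, outermost first: [that], [Ø], [Ø] — 3 in total.

3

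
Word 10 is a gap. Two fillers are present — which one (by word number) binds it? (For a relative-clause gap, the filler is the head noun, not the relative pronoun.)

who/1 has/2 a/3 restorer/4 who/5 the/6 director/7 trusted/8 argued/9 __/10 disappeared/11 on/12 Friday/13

1

The marked gap is the subject of "disappeared".
Its filler is the fronted wh-phrase "who", at word 1.
(The other dependency links word 4 to a gap after word 8.)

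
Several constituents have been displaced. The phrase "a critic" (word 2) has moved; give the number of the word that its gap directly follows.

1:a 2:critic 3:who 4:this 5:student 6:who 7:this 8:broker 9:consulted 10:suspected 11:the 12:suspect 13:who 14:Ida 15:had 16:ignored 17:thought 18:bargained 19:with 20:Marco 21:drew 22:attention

The displaced element is "a critic" (word 2).
It is linked across 2 clause boundaries (Ø → Ø).
It functions as the subject of "bargained", so the gap sits immediately after word 17 ("thought").
Base order: This student who this broker consulted suspected the suspect who Ida had ignored thought that a critic bargained with Marco.

17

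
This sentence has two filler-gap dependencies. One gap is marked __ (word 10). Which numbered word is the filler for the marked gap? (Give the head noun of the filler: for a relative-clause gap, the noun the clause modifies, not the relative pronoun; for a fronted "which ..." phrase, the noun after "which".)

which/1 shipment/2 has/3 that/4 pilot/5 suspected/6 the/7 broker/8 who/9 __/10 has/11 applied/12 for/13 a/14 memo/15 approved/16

The marked gap is inside the relative clause, the subject of "applied".
Its filler is the head noun "broker" (via "who"), at word 8.
(The other dependency links word 2 to a gap after word 16.)

8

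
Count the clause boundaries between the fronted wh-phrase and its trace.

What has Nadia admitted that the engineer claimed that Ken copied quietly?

2

"what" is extracted from the object of "copied".
Boundaries crossed, outermost first: [that], [that] — 2 in total.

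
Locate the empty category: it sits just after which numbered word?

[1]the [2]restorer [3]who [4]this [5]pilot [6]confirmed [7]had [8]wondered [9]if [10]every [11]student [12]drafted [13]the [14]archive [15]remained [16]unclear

6

The displaced element is "the restorer" (word 2).
It is linked across 1 clause boundary (Ø).
It functions as the subject of "wondered", so the gap sits immediately after word 6 ("confirmed").
Base order: This pilot confirmed that the restorer had wondered if every student drafted the archive.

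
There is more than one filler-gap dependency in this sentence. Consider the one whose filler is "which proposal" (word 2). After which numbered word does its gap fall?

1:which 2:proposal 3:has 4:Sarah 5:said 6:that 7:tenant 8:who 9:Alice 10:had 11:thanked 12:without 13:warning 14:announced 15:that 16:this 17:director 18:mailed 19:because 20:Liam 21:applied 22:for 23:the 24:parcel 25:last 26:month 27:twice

The displaced element is "which proposal" (word 2).
It is linked across 2 clause boundaries (Ø → that).
It functions as the direct object of "mailed", so the gap sits immediately after word 18 ("mailed").
Base order: Sarah has said that tenant who Alice had thanked without warning announced that this director mailed which proposal because Liam applied for the parcel last month twice.

18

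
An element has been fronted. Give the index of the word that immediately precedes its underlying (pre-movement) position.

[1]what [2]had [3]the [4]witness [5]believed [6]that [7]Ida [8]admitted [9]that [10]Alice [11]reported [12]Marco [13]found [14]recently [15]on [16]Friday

The displaced element is "what" (word 1).
It is linked across 3 clause boundaries (that → that → Ø).
It functions as the direct object of "found", so the gap sits immediately after word 13 ("found").
Base order: The witness had believed that Ida admitted that Alice reported Marco found what recently on Friday.

13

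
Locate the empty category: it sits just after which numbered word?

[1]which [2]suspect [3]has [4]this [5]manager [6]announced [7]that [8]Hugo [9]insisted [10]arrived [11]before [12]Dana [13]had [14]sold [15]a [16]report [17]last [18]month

The displaced element is "which suspect" (word 2).
It is linked across 2 clause boundaries (that → Ø).
It functions as the subject of "arrived", so the gap sits immediately after word 9 ("insisted").
Base order: This manager has announced that Hugo insisted that which suspect arrived before Dana had sold a report last month.

9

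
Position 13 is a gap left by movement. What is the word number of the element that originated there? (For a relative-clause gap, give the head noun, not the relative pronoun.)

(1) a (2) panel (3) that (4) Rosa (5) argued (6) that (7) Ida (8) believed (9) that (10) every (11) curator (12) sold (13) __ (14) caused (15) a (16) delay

The gap at 13 is the object of "sold", inside a relative clause.
The relative pronoun is "that" (word 3); it is bound by the head noun immediately before it.
Its filler is the head noun "panel", at word 2.

2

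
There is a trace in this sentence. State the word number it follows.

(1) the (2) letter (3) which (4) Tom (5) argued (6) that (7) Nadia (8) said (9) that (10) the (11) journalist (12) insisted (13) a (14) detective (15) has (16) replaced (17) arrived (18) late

The displaced element is "the letter" (word 2).
It is linked across 3 clause boundaries (that → that → Ø).
It functions as the direct object of "replaced", so the gap sits immediately after word 16 ("replaced").
Base order: Tom argued that Nadia said that the journalist insisted a detective has replaced the letter.

16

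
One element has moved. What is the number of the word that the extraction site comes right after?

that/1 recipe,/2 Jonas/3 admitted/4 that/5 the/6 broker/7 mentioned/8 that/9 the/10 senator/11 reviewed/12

The displaced element is "that recipe" (word 2).
It is linked across 2 clause boundaries (that → that).
It functions as the direct object of "reviewed", so the gap sits immediately after word 12 ("reviewed").
Base order: Jonas admitted that the broker mentioned that the senator reviewed that recipe.

12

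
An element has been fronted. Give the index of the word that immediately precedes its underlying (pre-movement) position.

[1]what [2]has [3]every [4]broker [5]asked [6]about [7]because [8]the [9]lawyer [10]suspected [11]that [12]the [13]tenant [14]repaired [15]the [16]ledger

6

The displaced element is "what" (word 1).
It functions as the object of the preposition "about" of "asked", so the gap sits immediately after word 6 ("about").
Base order: Every broker has asked about what because the lawyer suspected that the tenant repaired the ledger.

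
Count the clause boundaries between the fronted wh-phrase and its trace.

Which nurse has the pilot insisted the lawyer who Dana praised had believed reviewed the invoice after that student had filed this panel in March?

"which nurse" is extracted from the subject of "reviewed".
Boundaries crossed, outermost first: [Ø], [Ø] — 2 in total.

2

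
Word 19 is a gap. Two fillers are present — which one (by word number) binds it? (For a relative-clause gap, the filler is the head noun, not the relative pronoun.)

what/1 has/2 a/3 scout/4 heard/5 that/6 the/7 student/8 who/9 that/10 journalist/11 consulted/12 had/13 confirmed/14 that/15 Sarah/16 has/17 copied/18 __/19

The marked gap is the direct object of "copied".
Its filler is the fronted wh-phrase "what", at word 1.
(The other dependency links word 8 to a gap after word 12.)

1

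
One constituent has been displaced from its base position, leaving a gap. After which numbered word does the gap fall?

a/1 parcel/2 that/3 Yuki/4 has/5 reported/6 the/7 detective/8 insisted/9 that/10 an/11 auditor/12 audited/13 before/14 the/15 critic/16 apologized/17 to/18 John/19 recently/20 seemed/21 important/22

The displaced element is "a parcel" (word 2).
It is linked across 2 clause boundaries (Ø → that).
It functions as the direct object of "audited", so the gap sits immediately after word 13 ("audited").
Base order: Yuki has reported the detective insisted that an auditor audited a parcel before the critic apologized to John recently.

13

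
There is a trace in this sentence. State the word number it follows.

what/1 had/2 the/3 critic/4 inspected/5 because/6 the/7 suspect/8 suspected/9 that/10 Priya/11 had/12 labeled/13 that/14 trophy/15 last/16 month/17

5

The displaced element is "what" (word 1).
It functions as the direct object of "inspected", so the gap sits immediately after word 5 ("inspected").
Base order: The critic had inspected what because the suspect suspected that Priya had labeled that trophy last month.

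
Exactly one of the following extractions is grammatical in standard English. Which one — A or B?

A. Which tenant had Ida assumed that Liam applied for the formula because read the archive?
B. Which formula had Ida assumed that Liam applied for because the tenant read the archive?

In A, the wh-phrase is extracted from inside an adjunct island (introduced by "because"), which blocks movement.
In B, the extraction path crosses only that-complement boundaries, which are transparent.
So B is grammatical.

B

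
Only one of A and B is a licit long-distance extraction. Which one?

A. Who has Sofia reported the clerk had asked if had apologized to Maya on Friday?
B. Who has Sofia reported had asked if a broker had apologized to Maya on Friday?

In A, the wh-phrase is extracted from inside a wh-island (introduced by "if"), which blocks movement.
In B, the extraction path crosses only that-complement boundaries, which are transparent.
So B is grammatical.

B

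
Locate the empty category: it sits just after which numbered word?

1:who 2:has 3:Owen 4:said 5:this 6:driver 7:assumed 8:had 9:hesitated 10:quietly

7

The displaced element is "who" (word 1).
It is linked across 2 clause boundaries (Ø → Ø).
It functions as the subject of "hesitated", so the gap sits immediately after word 7 ("assumed").
Base order: Owen has said this driver assumed that who had hesitated quietly.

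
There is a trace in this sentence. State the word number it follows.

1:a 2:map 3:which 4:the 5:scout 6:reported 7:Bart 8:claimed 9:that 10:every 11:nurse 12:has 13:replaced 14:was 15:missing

13

The displaced element is "a map" (word 2).
It is linked across 2 clause boundaries (Ø → that).
It functions as the direct object of "replaced", so the gap sits immediately after word 13 ("replaced").
Base order: The scout reported Bart claimed that every nurse has replaced a map.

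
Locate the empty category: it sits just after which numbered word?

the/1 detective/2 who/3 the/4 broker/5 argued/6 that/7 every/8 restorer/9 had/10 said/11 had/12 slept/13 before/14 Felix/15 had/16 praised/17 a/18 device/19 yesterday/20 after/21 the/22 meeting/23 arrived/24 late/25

11

The displaced element is "the detective" (word 2).
It is linked across 2 clause boundaries (that → Ø).
It functions as the subject of "slept", so the gap sits immediately after word 11 ("said").
Base order: The broker argued that every restorer had said that the detective had slept before Felix had praised a device yesterday after the meeting.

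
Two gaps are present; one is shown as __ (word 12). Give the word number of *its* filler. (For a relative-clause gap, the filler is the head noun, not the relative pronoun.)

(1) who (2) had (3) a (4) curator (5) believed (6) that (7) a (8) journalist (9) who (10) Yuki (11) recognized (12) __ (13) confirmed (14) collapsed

8

The marked gap is inside the relative clause, the direct object of "recognized".
Its filler is the head noun "journalist" (via "who"), at word 8.
(The other dependency links word 1 to a gap after word 13.)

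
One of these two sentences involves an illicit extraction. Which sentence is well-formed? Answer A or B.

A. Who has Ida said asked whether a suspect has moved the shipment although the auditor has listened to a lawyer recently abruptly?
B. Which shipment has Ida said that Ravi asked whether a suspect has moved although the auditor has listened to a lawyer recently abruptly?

A

In B, the wh-phrase is extracted from inside a wh-island (introduced by "whether"), which blocks movement.
In A, the extraction path crosses only that-complement boundaries, which are transparent.
So A is grammatical.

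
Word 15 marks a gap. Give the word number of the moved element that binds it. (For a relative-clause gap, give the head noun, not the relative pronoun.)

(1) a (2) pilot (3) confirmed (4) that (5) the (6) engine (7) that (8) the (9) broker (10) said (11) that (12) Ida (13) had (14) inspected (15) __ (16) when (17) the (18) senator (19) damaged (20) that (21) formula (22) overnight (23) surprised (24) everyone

The gap at 15 is the object of "inspected", inside a relative clause.
The relative pronoun is "that" (word 7); it is bound by the head noun immediately before it.
Its filler is the head noun "engine", at word 6.

6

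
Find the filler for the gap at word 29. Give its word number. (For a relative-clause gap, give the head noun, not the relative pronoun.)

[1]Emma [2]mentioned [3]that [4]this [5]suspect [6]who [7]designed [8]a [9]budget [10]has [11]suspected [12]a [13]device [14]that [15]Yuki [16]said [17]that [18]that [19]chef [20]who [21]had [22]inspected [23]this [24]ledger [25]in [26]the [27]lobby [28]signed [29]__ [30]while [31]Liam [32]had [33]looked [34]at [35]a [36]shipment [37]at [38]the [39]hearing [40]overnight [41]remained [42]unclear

13

The gap at 29 is the object of "signed", inside a relative clause.
The relative pronoun is "that" (word 14); it is bound by the head noun immediately before it.
Its filler is the head noun "device", at word 13.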